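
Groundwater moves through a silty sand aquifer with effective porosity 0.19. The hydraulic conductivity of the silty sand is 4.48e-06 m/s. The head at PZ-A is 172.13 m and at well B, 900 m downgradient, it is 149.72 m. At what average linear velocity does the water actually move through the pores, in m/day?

Convert K: 4.48e-06 m/s × 86400 = 0.3871 m/day.
Hydraulic gradient i = (172.13 − 149.72) / 900 = 22.41 / 900 = 0.02490.
Darcy flux q = K · i = 0.3871 × 0.02490 = 0.009638 m/day.
Seepage velocity v = q / n_e = 0.009638 / 0.19 = 0.05073 m/day.

0.0507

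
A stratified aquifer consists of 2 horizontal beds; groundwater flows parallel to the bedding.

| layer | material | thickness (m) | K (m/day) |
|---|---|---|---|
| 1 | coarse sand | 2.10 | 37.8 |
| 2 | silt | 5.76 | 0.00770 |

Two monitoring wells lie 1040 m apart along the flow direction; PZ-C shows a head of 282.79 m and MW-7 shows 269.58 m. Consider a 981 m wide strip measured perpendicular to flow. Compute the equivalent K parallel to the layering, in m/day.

10.1

Flow is parallel to layering, so each bed carries its own Darcy discharge and the transmissivities add.
Σ(K_i·b_i) = 37.8×2.10 + 0.00770×5.76 = 79.42 m²/day.
Total thickness b = 7.860 m, so K_eq = Σ(K_i·b_i)/b = 10.10 m/day.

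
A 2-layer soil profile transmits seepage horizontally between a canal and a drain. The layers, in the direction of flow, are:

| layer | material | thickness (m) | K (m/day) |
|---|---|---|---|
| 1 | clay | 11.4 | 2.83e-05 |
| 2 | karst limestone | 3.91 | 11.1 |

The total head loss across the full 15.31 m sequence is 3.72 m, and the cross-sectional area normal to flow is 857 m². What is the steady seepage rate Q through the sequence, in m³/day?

0.00791

Flow is perpendicular to layering, so the layers act in series and the equivalent K is the thickness-weighted harmonic mean.
Total thickness L = 11.4 + 3.91 = 15.31 m.
Σ(b_i/K_i) = 11.4/2.83e-05 + 3.91/11.1 = 4.028e+05 d.
K_eq = L / Σ(b_i/K_i) = 15.31 / 4.028e+05 = 3.801e-05 m/day.
Q = K_eq · A · (Δh/L) = 3.801e-05 × 857 × (3.72/15.31) = 0.007914 m³/day.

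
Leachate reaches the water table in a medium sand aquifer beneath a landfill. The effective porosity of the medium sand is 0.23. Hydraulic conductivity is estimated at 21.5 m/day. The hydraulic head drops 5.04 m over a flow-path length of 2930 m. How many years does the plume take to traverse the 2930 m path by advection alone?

Hydraulic gradient i = Δh / L = 5.04 / 2930 = 0.001720.
Darcy flux q = K · i = 21.50 × 0.001720 = 0.03698 m/day.
Seepage velocity v = q / n_e = 0.03698 / 0.23 = 0.1608 m/day.
Travel time t = L / v = 2930 / 0.1608 = 18222 days = 49.89 years.

49.9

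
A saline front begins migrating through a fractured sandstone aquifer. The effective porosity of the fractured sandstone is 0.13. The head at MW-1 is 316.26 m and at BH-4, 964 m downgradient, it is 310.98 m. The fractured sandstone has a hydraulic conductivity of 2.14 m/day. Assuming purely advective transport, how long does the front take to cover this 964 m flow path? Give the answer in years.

29.3

Hydraulic gradient i = (316.26 − 310.98) / 964 = 5.28 / 964 = 0.005477.
Darcy flux q = K · i = 2.140 × 0.005477 = 0.01172 m/day.
Seepage velocity v = q / n_e = 0.01172 / 0.13 = 0.09016 m/day.
Travel time t = L / v = 964 / 0.09016 = 10692 days = 29.27 years.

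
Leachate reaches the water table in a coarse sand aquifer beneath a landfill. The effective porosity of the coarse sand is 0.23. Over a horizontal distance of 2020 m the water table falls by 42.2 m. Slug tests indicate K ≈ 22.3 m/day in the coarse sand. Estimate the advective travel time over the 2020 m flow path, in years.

Hydraulic gradient i = Δh / L = 42.2 / 2020 = 0.02089.
Darcy flux q = K · i = 22.30 × 0.02089 = 0.4659 m/day.
Seepage velocity v = q / n_e = 0.4659 / 0.23 = 2.026 m/day.
Travel time t = L / v = 2020 / 2.026 = 997.3 days = 2.730 years.

2.73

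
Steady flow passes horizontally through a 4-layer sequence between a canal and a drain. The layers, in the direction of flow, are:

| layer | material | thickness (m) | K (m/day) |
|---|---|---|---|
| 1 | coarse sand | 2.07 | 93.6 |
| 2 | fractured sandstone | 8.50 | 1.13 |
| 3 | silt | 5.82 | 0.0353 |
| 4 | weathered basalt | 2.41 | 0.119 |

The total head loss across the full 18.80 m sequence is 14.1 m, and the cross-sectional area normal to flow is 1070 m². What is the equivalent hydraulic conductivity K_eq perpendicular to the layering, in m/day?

Flow is perpendicular to layering, so the layers act in series and the equivalent K is the thickness-weighted harmonic mean.
Total thickness L = 2.07 + 8.50 + 5.82 + 2.41 = 18.80 m.
Σ(b_i/K_i) = 2.07/93.6 + 8.50/1.13 + 5.82/0.0353 + 2.41/0.119 = 192.7 d.
K_eq = L / Σ(b_i/K_i) = 18.80 / 192.7 = 0.09758 m/day.

0.0976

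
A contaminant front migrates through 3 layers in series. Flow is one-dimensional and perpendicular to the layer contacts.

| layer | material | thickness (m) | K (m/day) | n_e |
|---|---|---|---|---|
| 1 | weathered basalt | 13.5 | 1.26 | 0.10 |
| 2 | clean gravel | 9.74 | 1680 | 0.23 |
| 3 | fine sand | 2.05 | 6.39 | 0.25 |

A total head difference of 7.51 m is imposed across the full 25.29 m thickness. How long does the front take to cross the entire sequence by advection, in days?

6.03

With flow normal to the layers, continuity requires the same specific discharge q through every layer.
Σ(b_i/K_i) = 13.5/1.26 + 9.74/1680 + 2.05/6.39 = 11.04 d.
q = Δh / Σ(b_i/K_i) = 7.51 / 11.04 = 0.6802 m/day.
In each layer the seepage velocity is v_i = q/n_i, so the layer transit time is t_i = b_i·n_i / q:
  layer 1 (weathered basalt): t_1 = 13.5 × 0.10 / 0.6802 = 1.985 d
  layer 2 (clean gravel): t_2 = 9.74 × 0.23 / 0.6802 = 3.293 d
  layer 3 (fine sand): t_3 = 2.05 × 0.25 / 0.6802 = 0.7535 d
Total t = Σ t_i = 6.032 days.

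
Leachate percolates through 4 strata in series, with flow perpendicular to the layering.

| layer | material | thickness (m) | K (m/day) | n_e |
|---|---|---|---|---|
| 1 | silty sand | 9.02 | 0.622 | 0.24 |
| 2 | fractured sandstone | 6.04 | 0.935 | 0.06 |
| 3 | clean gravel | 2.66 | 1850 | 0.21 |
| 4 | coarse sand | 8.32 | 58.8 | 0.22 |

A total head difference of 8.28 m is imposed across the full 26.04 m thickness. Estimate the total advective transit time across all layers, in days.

12.5

With flow normal to the layers, continuity requires the same specific discharge q through every layer.
Σ(b_i/K_i) = 9.02/0.622 + 6.04/0.935 + 2.66/1850 + 8.32/58.8 = 21.10 d.
q = Δh / Σ(b_i/K_i) = 8.28 / 21.10 = 0.3923 m/day.
In each layer the seepage velocity is v_i = q/n_i, so the layer transit time is t_i = b_i·n_i / q:
  layer 1 (silty sand): t_1 = 9.02 × 0.24 / 0.3923 = 5.518 d
  layer 2 (fractured sandstone): t_2 = 6.04 × 0.06 / 0.3923 = 0.9237 d
  layer 3 (clean gravel): t_3 = 2.66 × 0.21 / 0.3923 = 1.424 d
  layer 4 (coarse sand): t_4 = 8.32 × 0.22 / 0.3923 = 4.665 d
Total t = Σ t_i = 12.53 days.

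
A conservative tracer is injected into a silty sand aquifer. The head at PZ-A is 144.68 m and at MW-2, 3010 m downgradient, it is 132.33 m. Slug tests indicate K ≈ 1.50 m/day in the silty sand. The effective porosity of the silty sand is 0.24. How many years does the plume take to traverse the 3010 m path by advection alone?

Hydraulic gradient i = (144.68 − 132.33) / 3010 = 12.35 / 3010 = 0.004103.
Darcy flux q = K · i = 1.500 × 0.004103 = 0.006154 m/day.
Seepage velocity v = q / n_e = 0.006154 / 0.24 = 0.02564 m/day.
Travel time t = L / v = 3010 / 0.02564 = 1.174e+05 days = 321.4 years.

321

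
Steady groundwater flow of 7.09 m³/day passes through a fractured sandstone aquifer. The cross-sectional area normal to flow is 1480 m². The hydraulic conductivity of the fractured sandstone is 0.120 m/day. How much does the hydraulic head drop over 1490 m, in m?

From Q = K·A·i, i = Q / (K·A) = 7.09 / (0.1200 × 1480) = 0.03992.
Head loss Δh = i · L = 0.03992 × 1490 = 59.48 m.

59.5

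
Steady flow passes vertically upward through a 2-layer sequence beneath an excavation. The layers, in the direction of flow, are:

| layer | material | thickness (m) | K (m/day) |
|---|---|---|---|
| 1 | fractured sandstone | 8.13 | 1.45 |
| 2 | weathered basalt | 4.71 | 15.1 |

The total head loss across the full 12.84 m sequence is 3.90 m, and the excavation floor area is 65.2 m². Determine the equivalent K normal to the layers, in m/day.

2.17

Flow is perpendicular to layering, so the layers act in series and the equivalent K is the thickness-weighted harmonic mean.
Total thickness L = 8.13 + 4.71 = 12.84 m.
Σ(b_i/K_i) = 8.13/1.45 + 4.71/15.1 = 5.919 d.
K_eq = L / Σ(b_i/K_i) = 12.84 / 5.919 = 2.169 m/day.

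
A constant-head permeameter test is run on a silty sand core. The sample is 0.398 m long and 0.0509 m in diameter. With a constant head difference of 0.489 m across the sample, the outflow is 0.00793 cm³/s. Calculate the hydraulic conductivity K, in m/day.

Cross-sectional area A = π·(d/2)² = π × (0.0509/2)² = 0.002035 m².
Convert discharge: 0.00793 cm³/s = 7.930e-09 m³/s.
Darcy's law rearranged: K = Q·L / (A·Δh) = 7.930e-09 × 0.398 / (0.002035 × 0.489) = 3.172e-06 m/s = 0.2741 m/day.

0.274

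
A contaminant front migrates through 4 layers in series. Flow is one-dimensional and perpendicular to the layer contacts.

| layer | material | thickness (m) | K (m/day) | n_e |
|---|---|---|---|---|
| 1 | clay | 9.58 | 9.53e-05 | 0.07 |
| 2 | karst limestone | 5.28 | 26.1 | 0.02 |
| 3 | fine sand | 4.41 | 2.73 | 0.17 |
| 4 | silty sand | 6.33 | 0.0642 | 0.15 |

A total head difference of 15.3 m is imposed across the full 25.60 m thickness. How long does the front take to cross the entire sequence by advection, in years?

44.6

With flow normal to the layers, continuity requires the same specific discharge q through every layer.
Σ(b_i/K_i) = 9.58/9.53e-05 + 5.28/26.1 + 4.41/2.73 + 6.33/0.0642 = 1.006e+05 d.
q = Δh / Σ(b_i/K_i) = 15.3 / 1.006e+05 = 0.0001520 m/day.
In each layer the seepage velocity is v_i = q/n_i, so the layer transit time is t_i = b_i·n_i / q:
  layer 1 (clay): t_1 = 9.58 × 0.07 / 0.0001520 = 4410 d
  layer 2 (karst limestone): t_2 = 5.28 × 0.02 / 0.0001520 = 694.5 d
  layer 3 (fine sand): t_3 = 4.41 × 0.17 / 0.0001520 = 4931 d
  layer 4 (silty sand): t_4 = 6.33 × 0.15 / 0.0001520 = 6245 d
Total t = Σ t_i = 16280 days = 44.57 years.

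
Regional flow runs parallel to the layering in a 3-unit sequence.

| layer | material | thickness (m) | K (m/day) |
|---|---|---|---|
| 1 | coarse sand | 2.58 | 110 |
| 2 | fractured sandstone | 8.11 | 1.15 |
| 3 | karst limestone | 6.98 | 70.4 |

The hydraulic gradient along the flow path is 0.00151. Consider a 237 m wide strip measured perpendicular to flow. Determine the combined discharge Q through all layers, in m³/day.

281

Flow is parallel to layering, so each bed carries its own Darcy discharge and the transmissivities add.
Σ(K_i·b_i) = 110×2.58 + 1.15×8.11 + 70.4×6.98 = 784.5 m²/day.
Hydraulic gradient i = 0.00151.
Q = Σ(K_i·b_i) · W · i = 784.5 × 237 × 0.001510 = 280.8 m³/day.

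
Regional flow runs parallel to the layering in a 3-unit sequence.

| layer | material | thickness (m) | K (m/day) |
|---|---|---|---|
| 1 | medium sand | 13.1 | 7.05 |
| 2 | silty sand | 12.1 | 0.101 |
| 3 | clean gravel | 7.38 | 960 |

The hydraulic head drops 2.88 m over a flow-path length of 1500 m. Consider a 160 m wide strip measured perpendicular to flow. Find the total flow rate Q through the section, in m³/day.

2210

Flow is parallel to layering, so each bed carries its own Darcy discharge and the transmissivities add.
Σ(K_i·b_i) = 7.05×13.1 + 0.101×12.1 + 960×7.38 = 7178 m²/day.
Hydraulic gradient i = Δh / L = 2.88 / 1500 = 0.001920.
Q = Σ(K_i·b_i) · W · i = 7178 × 160 × 0.001920 = 2205 m³/day.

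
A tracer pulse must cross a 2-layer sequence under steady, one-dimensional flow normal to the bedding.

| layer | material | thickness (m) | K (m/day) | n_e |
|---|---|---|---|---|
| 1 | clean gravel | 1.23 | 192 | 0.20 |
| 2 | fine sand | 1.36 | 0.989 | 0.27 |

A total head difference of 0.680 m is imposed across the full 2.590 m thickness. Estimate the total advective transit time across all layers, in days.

1.25

With flow normal to the layers, continuity requires the same specific discharge q through every layer.
Σ(b_i/K_i) = 1.23/192 + 1.36/0.989 = 1.382 d.
q = Δh / Σ(b_i/K_i) = 0.680 / 1.382 = 0.4922 m/day.
In each layer the seepage velocity is v_i = q/n_i, so the layer transit time is t_i = b_i·n_i / q:
  layer 1 (clean gravel): t_1 = 1.23 × 0.20 / 0.4922 = 0.4998 d
  layer 2 (fine sand): t_2 = 1.36 × 0.27 / 0.4922 = 0.7460 d
Total t = Σ t_i = 1.246 days.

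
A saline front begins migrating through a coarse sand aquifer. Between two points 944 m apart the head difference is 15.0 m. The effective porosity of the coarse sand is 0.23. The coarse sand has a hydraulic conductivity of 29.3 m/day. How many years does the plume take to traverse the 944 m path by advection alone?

1.28

Hydraulic gradient i = Δh / L = 15.0 / 944 = 0.01589.
Darcy flux q = K · i = 29.30 × 0.01589 = 0.4656 m/day.
Seepage velocity v = q / n_e = 0.4656 / 0.23 = 2.024 m/day.
Travel time t = L / v = 944 / 2.024 = 466.4 days = 1.277 years.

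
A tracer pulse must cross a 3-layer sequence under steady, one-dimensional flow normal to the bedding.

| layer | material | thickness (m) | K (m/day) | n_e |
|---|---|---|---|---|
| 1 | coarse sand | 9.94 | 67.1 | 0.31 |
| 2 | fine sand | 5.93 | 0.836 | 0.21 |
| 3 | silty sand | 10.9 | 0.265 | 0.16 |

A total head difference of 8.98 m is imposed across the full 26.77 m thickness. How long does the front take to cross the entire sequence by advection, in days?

With flow normal to the layers, continuity requires the same specific discharge q through every layer.
Σ(b_i/K_i) = 9.94/67.1 + 5.93/0.836 + 10.9/0.265 = 48.37 d.
q = Δh / Σ(b_i/K_i) = 8.98 / 48.37 = 0.1856 m/day.
In each layer the seepage velocity is v_i = q/n_i, so the layer transit time is t_i = b_i·n_i / q:
  layer 1 (coarse sand): t_1 = 9.94 × 0.31 / 0.1856 = 16.60 d
  layer 2 (fine sand): t_2 = 5.93 × 0.21 / 0.1856 = 6.708 d
  layer 3 (silty sand): t_3 = 10.9 × 0.16 / 0.1856 = 9.395 d
Total t = Σ t_i = 32.70 days.

32.7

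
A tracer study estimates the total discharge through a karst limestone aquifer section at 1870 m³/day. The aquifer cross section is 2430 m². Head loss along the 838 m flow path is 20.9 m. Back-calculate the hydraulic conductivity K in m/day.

30.9

Hydraulic gradient i = Δh / L = 20.9 / 838 = 0.02494.
From Q = K·A·i, K = Q / (A·i) = 1870 / (2430 × 0.02494) = 30.86 m/day.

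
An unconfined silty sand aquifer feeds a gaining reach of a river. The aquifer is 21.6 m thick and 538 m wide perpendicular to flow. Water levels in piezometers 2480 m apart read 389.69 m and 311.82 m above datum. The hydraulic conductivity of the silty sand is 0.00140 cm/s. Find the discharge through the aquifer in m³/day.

441

Convert K: 0.00140 cm/s × 864 = 1.210 m/day.
Cross-sectional area A = 538 × 21.6 = 11621 m².
Hydraulic gradient i = (389.69 − 311.82) / 2480 = 77.87 / 2480 = 0.03140.
Darcy's law: Q = K · A · i = 1.210 × 11621 × 0.03140 = 441.4 m³/day.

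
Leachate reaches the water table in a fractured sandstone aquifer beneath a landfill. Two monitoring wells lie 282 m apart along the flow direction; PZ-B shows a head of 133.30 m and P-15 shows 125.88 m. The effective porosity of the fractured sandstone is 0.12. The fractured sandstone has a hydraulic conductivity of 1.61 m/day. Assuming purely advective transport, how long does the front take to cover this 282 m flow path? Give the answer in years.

Hydraulic gradient i = (133.30 − 125.88) / 282 = 7.42 / 282 = 0.02631.
Darcy flux q = K · i = 1.610 × 0.02631 = 0.04236 m/day.
Seepage velocity v = q / n_e = 0.04236 / 0.12 = 0.3530 m/day.
Travel time t = L / v = 282 / 0.3530 = 798.8 days = 2.187 years.

2.19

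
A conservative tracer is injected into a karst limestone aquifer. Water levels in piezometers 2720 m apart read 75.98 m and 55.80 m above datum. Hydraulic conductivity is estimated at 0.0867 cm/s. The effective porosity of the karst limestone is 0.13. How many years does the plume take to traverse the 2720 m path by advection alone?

Convert K: 0.0867 cm/s × 864 = 74.91 m/day.
Hydraulic gradient i = (75.98 − 55.80) / 2720 = 20.18 / 2720 = 0.007419.
Darcy flux q = K · i = 74.91 × 0.007419 = 0.5558 m/day.
Seepage velocity v = q / n_e = 0.5558 / 0.13 = 4.275 m/day.
Travel time t = L / v = 2720 / 4.275 = 636.2 days = 1.742 years.

1.74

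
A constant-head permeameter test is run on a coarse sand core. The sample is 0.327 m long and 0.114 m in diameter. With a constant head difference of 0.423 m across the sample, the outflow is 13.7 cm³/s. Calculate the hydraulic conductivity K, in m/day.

Cross-sectional area A = π·(d/2)² = π × (0.114/2)² = 0.01021 m².
Convert discharge: 13.7 cm³/s = 1.370e-05 m³/s.
Darcy's law rearranged: K = Q·L / (A·Δh) = 1.370e-05 × 0.327 / (0.01021 × 0.423) = 0.001038 m/s = 89.65 m/day.

89.6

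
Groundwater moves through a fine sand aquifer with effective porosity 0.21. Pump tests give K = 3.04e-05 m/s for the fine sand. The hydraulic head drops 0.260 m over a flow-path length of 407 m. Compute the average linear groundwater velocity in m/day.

0.00799

Convert K: 3.04e-05 m/s × 86400 = 2.627 m/day.
Hydraulic gradient i = Δh / L = 0.260 / 407 = 0.0006388.
Darcy flux q = K · i = 2.627 × 0.0006388 = 0.001678 m/day.
Seepage velocity v = q / n_e = 0.001678 / 0.21 = 0.007990 m/day.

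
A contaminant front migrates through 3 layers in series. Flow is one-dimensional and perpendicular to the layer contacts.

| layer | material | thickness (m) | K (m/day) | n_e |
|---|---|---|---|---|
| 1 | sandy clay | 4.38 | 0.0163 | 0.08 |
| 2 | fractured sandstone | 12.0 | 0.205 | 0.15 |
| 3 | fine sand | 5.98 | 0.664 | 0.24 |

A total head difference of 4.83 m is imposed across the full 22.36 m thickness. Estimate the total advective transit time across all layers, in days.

With flow normal to the layers, continuity requires the same specific discharge q through every layer.
Σ(b_i/K_i) = 4.38/0.0163 + 12.0/0.205 + 5.98/0.664 = 336.3 d.
q = Δh / Σ(b_i/K_i) = 4.83 / 336.3 = 0.01436 m/day.
In each layer the seepage velocity is v_i = q/n_i, so the layer transit time is t_i = b_i·n_i / q:
  layer 1 (sandy clay): t_1 = 4.38 × 0.08 / 0.01436 = 24.39 d
  layer 2 (fractured sandstone): t_2 = 12.0 × 0.15 / 0.01436 = 125.3 d
  layer 3 (fine sand): t_3 = 5.98 × 0.24 / 0.01436 = 99.92 d
Total t = Σ t_i = 249.6 days.

250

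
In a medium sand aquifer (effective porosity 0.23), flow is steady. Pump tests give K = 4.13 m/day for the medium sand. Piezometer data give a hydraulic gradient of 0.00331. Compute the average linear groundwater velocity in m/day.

0.0594

Hydraulic gradient i = 0.00331.
Darcy flux q = K · i = 4.130 × 0.003310 = 0.01367 m/day.
Seepage velocity v = q / n_e = 0.01367 / 0.23 = 0.05944 m/day.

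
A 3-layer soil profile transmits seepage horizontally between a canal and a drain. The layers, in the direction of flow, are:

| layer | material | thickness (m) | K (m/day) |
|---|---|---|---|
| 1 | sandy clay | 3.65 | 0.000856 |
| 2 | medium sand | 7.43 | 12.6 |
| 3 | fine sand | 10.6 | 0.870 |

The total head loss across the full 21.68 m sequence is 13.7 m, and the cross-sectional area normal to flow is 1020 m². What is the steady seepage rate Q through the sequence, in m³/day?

Flow is perpendicular to layering, so the layers act in series and the equivalent K is the thickness-weighted harmonic mean.
Total thickness L = 3.65 + 7.43 + 10.6 = 21.68 m.
Σ(b_i/K_i) = 3.65/0.000856 + 7.43/12.6 + 10.6/0.870 = 4277 d.
K_eq = L / Σ(b_i/K_i) = 21.68 / 4277 = 0.005069 m/day.
Q = K_eq · A · (Δh/L) = 0.005069 × 1020 × (13.7/21.68) = 3.267 m³/day.

3.27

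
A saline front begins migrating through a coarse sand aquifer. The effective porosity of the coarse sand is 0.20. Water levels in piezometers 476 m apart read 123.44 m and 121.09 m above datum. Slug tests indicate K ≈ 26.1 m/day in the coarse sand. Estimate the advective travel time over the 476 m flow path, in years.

Hydraulic gradient i = (123.44 − 121.09) / 476 = 2.35 / 476 = 0.004937.
Darcy flux q = K · i = 26.10 × 0.004937 = 0.1289 m/day.
Seepage velocity v = q / n_e = 0.1289 / 0.20 = 0.6443 m/day.
Travel time t = L / v = 476 / 0.6443 = 738.8 days = 2.023 years.

2.02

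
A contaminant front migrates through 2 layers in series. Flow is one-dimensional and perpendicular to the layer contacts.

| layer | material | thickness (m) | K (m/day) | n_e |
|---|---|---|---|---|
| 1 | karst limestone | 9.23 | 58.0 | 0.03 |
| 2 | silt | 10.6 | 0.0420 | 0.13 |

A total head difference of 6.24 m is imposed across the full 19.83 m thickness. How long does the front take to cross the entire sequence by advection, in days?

With flow normal to the layers, continuity requires the same specific discharge q through every layer.
Σ(b_i/K_i) = 9.23/58.0 + 10.6/0.0420 = 252.5 d.
q = Δh / Σ(b_i/K_i) = 6.24 / 252.5 = 0.02471 m/day.
In each layer the seepage velocity is v_i = q/n_i, so the layer transit time is t_i = b_i·n_i / q:
  layer 1 (karst limestone): t_1 = 9.23 × 0.03 / 0.02471 = 11.21 d
  layer 2 (silt): t_2 = 10.6 × 0.13 / 0.02471 = 55.77 d
Total t = Σ t_i = 66.98 days.

67.0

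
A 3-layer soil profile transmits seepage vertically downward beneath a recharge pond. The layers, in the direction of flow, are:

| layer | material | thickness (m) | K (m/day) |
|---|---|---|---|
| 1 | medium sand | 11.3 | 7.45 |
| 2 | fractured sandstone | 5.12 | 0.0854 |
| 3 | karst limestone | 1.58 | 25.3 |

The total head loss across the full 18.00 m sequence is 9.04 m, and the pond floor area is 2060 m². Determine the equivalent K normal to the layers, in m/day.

Flow is perpendicular to layering, so the layers act in series and the equivalent K is the thickness-weighted harmonic mean.
Total thickness L = 11.3 + 5.12 + 1.58 = 18.00 m.
Σ(b_i/K_i) = 11.3/7.45 + 5.12/0.0854 + 1.58/25.3 = 61.53 d.
K_eq = L / Σ(b_i/K_i) = 18.00 / 61.53 = 0.2925 m/day.

0.293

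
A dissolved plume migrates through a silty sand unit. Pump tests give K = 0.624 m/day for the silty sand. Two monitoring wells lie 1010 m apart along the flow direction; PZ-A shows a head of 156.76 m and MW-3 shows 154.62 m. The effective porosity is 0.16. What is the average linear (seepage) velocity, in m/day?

Hydraulic gradient i = (156.76 − 154.62) / 1010 = 2.14 / 1010 = 0.002119.
Darcy flux q = K · i = 0.6240 × 0.002119 = 0.001322 m/day.
Seepage velocity v = q / n_e = 0.001322 / 0.16 = 0.008263 m/day.

0.00826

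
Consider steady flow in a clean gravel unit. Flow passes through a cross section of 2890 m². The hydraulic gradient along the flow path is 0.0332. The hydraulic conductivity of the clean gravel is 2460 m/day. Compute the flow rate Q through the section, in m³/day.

Hydraulic gradient i = 0.0332.
Darcy's law: Q = K · A · i = 2460 × 2890 × 0.03320 = 2.360e+05 m³/day.

236000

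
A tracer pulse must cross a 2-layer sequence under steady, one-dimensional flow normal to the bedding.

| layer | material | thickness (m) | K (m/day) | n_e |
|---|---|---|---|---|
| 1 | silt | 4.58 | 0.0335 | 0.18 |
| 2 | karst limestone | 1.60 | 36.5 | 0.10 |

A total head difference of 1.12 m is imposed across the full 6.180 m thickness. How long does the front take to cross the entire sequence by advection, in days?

120

With flow normal to the layers, continuity requires the same specific discharge q through every layer.
Σ(b_i/K_i) = 4.58/0.0335 + 1.60/36.5 = 136.8 d.
q = Δh / Σ(b_i/K_i) = 1.12 / 136.8 = 0.008190 m/day.
In each layer the seepage velocity is v_i = q/n_i, so the layer transit time is t_i = b_i·n_i / q:
  layer 1 (silt): t_1 = 4.58 × 0.18 / 0.008190 = 100.7 d
  layer 2 (karst limestone): t_2 = 1.60 × 0.10 / 0.008190 = 19.54 d
Total t = Σ t_i = 120.2 days.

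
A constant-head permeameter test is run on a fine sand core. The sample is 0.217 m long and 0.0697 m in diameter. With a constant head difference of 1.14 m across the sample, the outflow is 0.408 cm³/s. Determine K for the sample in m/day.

Cross-sectional area A = π·(d/2)² = π × (0.0697/2)² = 0.003816 m².
Convert discharge: 0.408 cm³/s = 4.080e-07 m³/s.
Darcy's law rearranged: K = Q·L / (A·Δh) = 4.080e-07 × 0.217 / (0.003816 × 1.14) = 2.035e-05 m/s = 1.759 m/day.

1.76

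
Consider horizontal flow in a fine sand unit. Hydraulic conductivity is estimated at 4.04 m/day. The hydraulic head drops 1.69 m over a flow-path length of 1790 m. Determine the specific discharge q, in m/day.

Hydraulic gradient i = Δh / L = 1.69 / 1790 = 0.0009441.
Specific discharge q = K · i = 4.040 × 0.0009441 = 0.003814 m/day.

0.00381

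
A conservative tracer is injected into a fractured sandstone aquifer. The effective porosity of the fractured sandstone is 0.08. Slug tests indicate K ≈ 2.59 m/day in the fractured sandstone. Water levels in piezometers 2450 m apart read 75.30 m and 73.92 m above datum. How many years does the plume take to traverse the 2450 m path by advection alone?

368

Hydraulic gradient i = (75.30 − 73.92) / 2450 = 1.38 / 2450 = 0.0005633.
Darcy flux q = K · i = 2.590 × 0.0005633 = 0.001459 m/day.
Seepage velocity v = q / n_e = 0.001459 / 0.08 = 0.01824 m/day.
Travel time t = L / v = 2450 / 0.01824 = 1.344e+05 days = 367.8 years.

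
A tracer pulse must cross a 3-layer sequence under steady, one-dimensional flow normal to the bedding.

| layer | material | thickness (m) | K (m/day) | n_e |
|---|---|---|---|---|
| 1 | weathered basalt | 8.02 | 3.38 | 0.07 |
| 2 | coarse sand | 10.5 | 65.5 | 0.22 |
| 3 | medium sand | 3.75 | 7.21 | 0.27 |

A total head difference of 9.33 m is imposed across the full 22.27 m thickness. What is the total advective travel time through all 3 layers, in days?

1.27

With flow normal to the layers, continuity requires the same specific discharge q through every layer.
Σ(b_i/K_i) = 8.02/3.38 + 10.5/65.5 + 3.75/7.21 = 3.053 d.
q = Δh / Σ(b_i/K_i) = 9.33 / 3.053 = 3.056 m/day.
In each layer the seepage velocity is v_i = q/n_i, so the layer transit time is t_i = b_i·n_i / q:
  layer 1 (weathered basalt): t_1 = 8.02 × 0.07 / 3.056 = 0.1837 d
  layer 2 (coarse sand): t_2 = 10.5 × 0.22 / 3.056 = 0.7559 d
  layer 3 (medium sand): t_3 = 3.75 × 0.27 / 3.056 = 0.3313 d
Total t = Σ t_i = 1.271 days.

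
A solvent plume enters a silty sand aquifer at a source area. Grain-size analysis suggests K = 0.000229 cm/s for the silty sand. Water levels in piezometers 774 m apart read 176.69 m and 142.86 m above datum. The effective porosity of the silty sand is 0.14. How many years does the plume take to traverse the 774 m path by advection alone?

34.3

Convert K: 0.000229 cm/s × 864 = 0.1979 m/day.
Hydraulic gradient i = (176.69 − 142.86) / 774 = 33.83 / 774 = 0.04371.
Darcy flux q = K · i = 0.1979 × 0.04371 = 0.008648 m/day.
Seepage velocity v = q / n_e = 0.008648 / 0.14 = 0.06177 m/day.
Travel time t = L / v = 774 / 0.06177 = 12530 days = 34.31 years.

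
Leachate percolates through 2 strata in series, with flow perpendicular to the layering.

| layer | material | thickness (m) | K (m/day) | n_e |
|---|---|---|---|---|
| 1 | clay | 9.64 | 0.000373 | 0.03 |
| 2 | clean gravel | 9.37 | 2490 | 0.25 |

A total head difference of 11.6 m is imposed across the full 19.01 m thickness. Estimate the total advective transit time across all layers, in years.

With flow normal to the layers, continuity requires the same specific discharge q through every layer.
Σ(b_i/K_i) = 9.64/0.000373 + 9.37/2490 = 25845 d.
q = Δh / Σ(b_i/K_i) = 11.6 / 25845 = 0.0004488 m/day.
In each layer the seepage velocity is v_i = q/n_i, so the layer transit time is t_i = b_i·n_i / q:
  layer 1 (clay): t_1 = 9.64 × 0.03 / 0.0004488 = 644.3 d
  layer 2 (clean gravel): t_2 = 9.37 × 0.25 / 0.0004488 = 5219 d
Total t = Σ t_i = 5863 days = 16.05 years.

16.1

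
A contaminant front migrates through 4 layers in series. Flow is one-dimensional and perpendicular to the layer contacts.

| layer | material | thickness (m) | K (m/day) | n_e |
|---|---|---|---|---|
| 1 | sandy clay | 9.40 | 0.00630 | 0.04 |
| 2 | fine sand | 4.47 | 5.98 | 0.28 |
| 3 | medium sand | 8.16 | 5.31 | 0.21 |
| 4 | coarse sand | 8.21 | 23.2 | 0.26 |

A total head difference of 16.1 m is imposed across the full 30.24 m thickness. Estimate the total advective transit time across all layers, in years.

With flow normal to the layers, continuity requires the same specific discharge q through every layer.
Σ(b_i/K_i) = 9.40/0.00630 + 4.47/5.98 + 8.16/5.31 + 8.21/23.2 = 1495 d.
q = Δh / Σ(b_i/K_i) = 16.1 / 1495 = 0.01077 m/day.
In each layer the seepage velocity is v_i = q/n_i, so the layer transit time is t_i = b_i·n_i / q:
  layer 1 (sandy clay): t_1 = 9.40 × 0.04 / 0.01077 = 34.91 d
  layer 2 (fine sand): t_2 = 4.47 × 0.28 / 0.01077 = 116.2 d
  layer 3 (medium sand): t_3 = 8.16 × 0.21 / 0.01077 = 159.1 d
  layer 4 (coarse sand): t_4 = 8.21 × 0.26 / 0.01077 = 198.2 d
Total t = Σ t_i = 508.4 days = 1.392 years.

1.39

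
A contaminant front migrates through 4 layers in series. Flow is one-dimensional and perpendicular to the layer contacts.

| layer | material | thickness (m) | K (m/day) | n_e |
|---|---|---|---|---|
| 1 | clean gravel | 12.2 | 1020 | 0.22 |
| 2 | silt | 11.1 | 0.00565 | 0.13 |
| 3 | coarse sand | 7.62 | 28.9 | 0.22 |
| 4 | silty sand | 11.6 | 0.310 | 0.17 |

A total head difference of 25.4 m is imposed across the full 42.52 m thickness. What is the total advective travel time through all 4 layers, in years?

With flow normal to the layers, continuity requires the same specific discharge q through every layer.
Σ(b_i/K_i) = 12.2/1020 + 11.1/0.00565 + 7.62/28.9 + 11.6/0.310 = 2002 d.
q = Δh / Σ(b_i/K_i) = 25.4 / 2002 = 0.01269 m/day.
In each layer the seepage velocity is v_i = q/n_i, so the layer transit time is t_i = b_i·n_i / q:
  layer 1 (clean gravel): t_1 = 12.2 × 0.22 / 0.01269 = 211.6 d
  layer 2 (silt): t_2 = 11.1 × 0.13 / 0.01269 = 113.8 d
  layer 3 (coarse sand): t_3 = 7.62 × 0.22 / 0.01269 = 132.2 d
  layer 4 (silty sand): t_4 = 11.6 × 0.17 / 0.01269 = 155.5 d
Total t = Σ t_i = 612.9 days = 1.678 years.

1.68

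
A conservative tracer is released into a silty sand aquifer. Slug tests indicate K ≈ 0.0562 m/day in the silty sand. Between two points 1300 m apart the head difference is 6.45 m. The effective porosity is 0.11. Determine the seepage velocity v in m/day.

0.00253

Hydraulic gradient i = Δh / L = 6.45 / 1300 = 0.004962.
Darcy flux q = K · i = 0.05620 × 0.004962 = 0.0002788 m/day.
Seepage velocity v = q / n_e = 0.0002788 / 0.11 = 0.002535 m/day.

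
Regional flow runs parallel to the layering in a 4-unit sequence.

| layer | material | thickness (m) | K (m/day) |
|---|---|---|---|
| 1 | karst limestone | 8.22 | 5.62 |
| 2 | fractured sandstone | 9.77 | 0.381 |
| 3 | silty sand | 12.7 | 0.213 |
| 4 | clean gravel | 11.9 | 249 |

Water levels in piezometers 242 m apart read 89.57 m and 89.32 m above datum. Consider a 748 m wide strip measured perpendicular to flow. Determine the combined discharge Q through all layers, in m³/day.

2330

Flow is parallel to layering, so each bed carries its own Darcy discharge and the transmissivities add.
Σ(K_i·b_i) = 5.62×8.22 + 0.381×9.77 + 0.213×12.7 + 249×11.9 = 3016 m²/day.
Hydraulic gradient i = (89.57 − 89.32) / 242 = 0.25 / 242 = 0.001033.
Q = Σ(K_i·b_i) · W · i = 3016 × 748 × 0.001033 = 2330 m³/day.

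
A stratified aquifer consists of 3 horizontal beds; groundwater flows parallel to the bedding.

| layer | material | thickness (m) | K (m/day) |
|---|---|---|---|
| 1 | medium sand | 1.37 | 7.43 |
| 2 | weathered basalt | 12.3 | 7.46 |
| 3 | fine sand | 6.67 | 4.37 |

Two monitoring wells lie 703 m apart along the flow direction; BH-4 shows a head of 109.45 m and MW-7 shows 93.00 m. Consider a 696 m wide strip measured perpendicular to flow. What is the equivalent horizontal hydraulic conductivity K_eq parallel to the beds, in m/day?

6.44

Flow is parallel to layering, so each bed carries its own Darcy discharge and the transmissivities add.
Σ(K_i·b_i) = 7.43×1.37 + 7.46×12.3 + 4.37×6.67 = 131.1 m²/day.
Total thickness b = 20.34 m, so K_eq = Σ(K_i·b_i)/b = 6.445 m/day.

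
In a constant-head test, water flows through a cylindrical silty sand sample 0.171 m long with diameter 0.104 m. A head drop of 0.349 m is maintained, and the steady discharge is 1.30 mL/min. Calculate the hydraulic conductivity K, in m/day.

0.108

Cross-sectional area A = π·(d/2)² = π × (0.104/2)² = 0.008495 m².
Convert discharge: 1.30 mL/min = 2.167e-08 m³/s.
Darcy's law rearranged: K = Q·L / (A·Δh) = 2.167e-08 × 0.171 / (0.008495 × 0.349) = 1.250e-06 m/s = 0.1080 m/day.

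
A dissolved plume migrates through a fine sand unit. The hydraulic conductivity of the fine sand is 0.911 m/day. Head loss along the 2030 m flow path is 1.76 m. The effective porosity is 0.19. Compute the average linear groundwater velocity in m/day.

0.00416

Hydraulic gradient i = Δh / L = 1.76 / 2030 = 0.0008670.
Darcy flux q = K · i = 0.9110 × 0.0008670 = 0.0007898 m/day.
Seepage velocity v = q / n_e = 0.0007898 / 0.19 = 0.004157 m/day.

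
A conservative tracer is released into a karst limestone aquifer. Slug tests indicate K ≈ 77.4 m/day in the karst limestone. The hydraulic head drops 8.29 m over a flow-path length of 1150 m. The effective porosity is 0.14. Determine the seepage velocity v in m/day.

3.99

Hydraulic gradient i = Δh / L = 8.29 / 1150 = 0.007209.
Darcy flux q = K · i = 77.40 × 0.007209 = 0.5580 m/day.
Seepage velocity v = q / n_e = 0.5580 / 0.14 = 3.985 m/day.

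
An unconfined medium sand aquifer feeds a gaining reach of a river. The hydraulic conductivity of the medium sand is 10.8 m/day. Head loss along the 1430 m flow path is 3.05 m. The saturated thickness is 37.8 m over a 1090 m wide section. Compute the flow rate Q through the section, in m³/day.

Cross-sectional area A = 1090 × 37.8 = 41202 m².
Hydraulic gradient i = Δh / L = 3.05 / 1430 = 0.002133.
Darcy's law: Q = K · A · i = 10.80 × 41202 × 0.002133 = 949.1 m³/day.

949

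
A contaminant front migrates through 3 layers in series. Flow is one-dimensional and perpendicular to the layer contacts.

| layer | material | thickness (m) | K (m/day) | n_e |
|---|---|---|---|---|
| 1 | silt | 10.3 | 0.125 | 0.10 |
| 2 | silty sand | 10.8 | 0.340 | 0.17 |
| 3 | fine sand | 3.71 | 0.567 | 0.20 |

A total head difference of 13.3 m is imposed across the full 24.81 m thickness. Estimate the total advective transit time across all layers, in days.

32.7

With flow normal to the layers, continuity requires the same specific discharge q through every layer.
Σ(b_i/K_i) = 10.3/0.125 + 10.8/0.340 + 3.71/0.567 = 120.7 d.
q = Δh / Σ(b_i/K_i) = 13.3 / 120.7 = 0.1102 m/day.
In each layer the seepage velocity is v_i = q/n_i, so the layer transit time is t_i = b_i·n_i / q:
  layer 1 (silt): t_1 = 10.3 × 0.10 / 0.1102 = 9.348 d
  layer 2 (silty sand): t_2 = 10.8 × 0.17 / 0.1102 = 16.66 d
  layer 3 (fine sand): t_3 = 3.71 × 0.20 / 0.1102 = 6.734 d
Total t = Σ t_i = 32.75 days.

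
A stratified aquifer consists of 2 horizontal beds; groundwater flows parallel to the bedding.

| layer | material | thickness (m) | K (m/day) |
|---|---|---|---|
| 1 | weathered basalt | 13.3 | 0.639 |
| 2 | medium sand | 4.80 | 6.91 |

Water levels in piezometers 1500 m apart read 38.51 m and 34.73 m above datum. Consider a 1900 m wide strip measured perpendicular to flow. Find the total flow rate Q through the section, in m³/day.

Flow is parallel to layering, so each bed carries its own Darcy discharge and the transmissivities add.
Σ(K_i·b_i) = 0.639×13.3 + 6.91×4.80 = 41.67 m²/day.
Hydraulic gradient i = (38.51 − 34.73) / 1500 = 3.78 / 1500 = 0.002520.
Q = Σ(K_i·b_i) · W · i = 41.67 × 1900 × 0.002520 = 199.5 m³/day.

200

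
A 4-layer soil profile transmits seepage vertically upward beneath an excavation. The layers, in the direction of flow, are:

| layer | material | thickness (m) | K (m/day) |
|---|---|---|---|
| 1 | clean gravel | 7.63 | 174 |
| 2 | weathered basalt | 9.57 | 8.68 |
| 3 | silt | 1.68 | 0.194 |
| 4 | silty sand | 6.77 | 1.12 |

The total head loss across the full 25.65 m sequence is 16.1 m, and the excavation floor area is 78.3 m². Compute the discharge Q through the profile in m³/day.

79.5

Flow is perpendicular to layering, so the layers act in series and the equivalent K is the thickness-weighted harmonic mean.
Total thickness L = 7.63 + 9.57 + 1.68 + 6.77 = 25.65 m.
Σ(b_i/K_i) = 7.63/174 + 9.57/8.68 + 1.68/0.194 + 6.77/1.12 = 15.85 d.
K_eq = L / Σ(b_i/K_i) = 25.65 / 15.85 = 1.618 m/day.
Q = K_eq · A · (Δh/L) = 1.618 × 78.3 × (16.1/25.65) = 79.53 m³/day.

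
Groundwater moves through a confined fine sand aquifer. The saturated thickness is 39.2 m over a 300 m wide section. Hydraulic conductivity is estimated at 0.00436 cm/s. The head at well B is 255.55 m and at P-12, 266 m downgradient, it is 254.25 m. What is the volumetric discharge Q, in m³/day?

217

Convert K: 0.00436 cm/s × 864 = 3.767 m/day.
Cross-sectional area A = 300 × 39.2 = 11760 m².
Hydraulic gradient i = (255.55 − 254.25) / 266 = 1.3 / 266 = 0.004887.
Darcy's law: Q = K · A · i = 3.767 × 11760 × 0.004887 = 216.5 m³/day.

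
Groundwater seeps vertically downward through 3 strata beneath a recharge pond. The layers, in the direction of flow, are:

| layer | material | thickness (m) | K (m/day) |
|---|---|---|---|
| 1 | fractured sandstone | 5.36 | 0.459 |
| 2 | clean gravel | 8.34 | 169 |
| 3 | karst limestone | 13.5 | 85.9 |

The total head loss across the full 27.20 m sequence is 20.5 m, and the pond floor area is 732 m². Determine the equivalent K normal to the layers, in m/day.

2.29

Flow is perpendicular to layering, so the layers act in series and the equivalent K is the thickness-weighted harmonic mean.
Total thickness L = 5.36 + 8.34 + 13.5 = 27.20 m.
Σ(b_i/K_i) = 5.36/0.459 + 8.34/169 + 13.5/85.9 = 11.88 d.
K_eq = L / Σ(b_i/K_i) = 27.20 / 11.88 = 2.289 m/day.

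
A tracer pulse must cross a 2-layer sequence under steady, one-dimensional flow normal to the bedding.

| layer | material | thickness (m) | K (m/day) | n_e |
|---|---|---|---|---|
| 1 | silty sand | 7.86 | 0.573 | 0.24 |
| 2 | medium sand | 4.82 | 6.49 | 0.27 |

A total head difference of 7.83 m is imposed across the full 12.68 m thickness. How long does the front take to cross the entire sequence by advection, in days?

5.89

With flow normal to the layers, continuity requires the same specific discharge q through every layer.
Σ(b_i/K_i) = 7.86/0.573 + 4.82/6.49 = 14.46 d.
q = Δh / Σ(b_i/K_i) = 7.83 / 14.46 = 0.5415 m/day.
In each layer the seepage velocity is v_i = q/n_i, so the layer transit time is t_i = b_i·n_i / q:
  layer 1 (silty sand): t_1 = 7.86 × 0.24 / 0.5415 = 3.484 d
  layer 2 (medium sand): t_2 = 4.82 × 0.27 / 0.5415 = 2.403 d
Total t = Σ t_i = 5.887 days.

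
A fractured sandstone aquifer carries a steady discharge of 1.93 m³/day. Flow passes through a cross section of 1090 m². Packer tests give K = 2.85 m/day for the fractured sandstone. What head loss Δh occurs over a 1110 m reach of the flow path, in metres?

From Q = K·A·i, i = Q / (K·A) = 1.93 / (2.850 × 1090) = 0.0006213.
Head loss Δh = i · L = 0.0006213 × 1110 = 0.6896 m.

0.690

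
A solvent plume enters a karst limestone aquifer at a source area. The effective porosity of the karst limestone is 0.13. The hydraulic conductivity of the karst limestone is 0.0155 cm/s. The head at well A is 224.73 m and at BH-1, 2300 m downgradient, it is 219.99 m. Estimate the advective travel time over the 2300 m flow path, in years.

Convert K: 0.0155 cm/s × 864 = 13.39 m/day.
Hydraulic gradient i = (224.73 − 219.99) / 2300 = 4.74 / 2300 = 0.002061.
Darcy flux q = K · i = 13.39 × 0.002061 = 0.02760 m/day.
Seepage velocity v = q / n_e = 0.02760 / 0.13 = 0.2123 m/day.
Travel time t = L / v = 2300 / 0.2123 = 10834 days = 29.66 years.

29.7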